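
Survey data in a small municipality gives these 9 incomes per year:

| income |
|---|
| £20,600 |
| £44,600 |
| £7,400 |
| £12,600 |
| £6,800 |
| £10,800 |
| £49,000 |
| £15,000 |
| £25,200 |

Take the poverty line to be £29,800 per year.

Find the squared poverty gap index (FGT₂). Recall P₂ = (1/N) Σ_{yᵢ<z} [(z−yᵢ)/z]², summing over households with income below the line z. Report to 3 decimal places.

Below the line: £6,800, £7,400, £10,800, £12,600, £15,000, £20,600, £25,200 (q = 7 of N = 9).
Gap ratios (z−y)/z: (29800−6800)/29800 = 0.7718; (29800−7400)/29800 = 0.7517; (29800−10800)/29800 = 0.6376; (29800−12600)/29800 = 0.5772; (29800−15000)/29800 = 0.4966; (29800−20600)/29800 = 0.3087; (29800−25200)/29800 = 0.1544.
Squared: 0.5957; 0.5650; 0.4065; 0.3331; 0.2467; 0.0953; 0.0238.
Sum = 2.266159; P₂ = 2.266159 / 9 = 0.252.

0.252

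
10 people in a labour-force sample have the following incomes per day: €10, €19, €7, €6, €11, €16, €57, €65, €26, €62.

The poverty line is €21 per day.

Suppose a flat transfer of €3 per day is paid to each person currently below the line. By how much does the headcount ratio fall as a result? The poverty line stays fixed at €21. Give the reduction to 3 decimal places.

Before: below the line — €6, €7, €10, €11, €16, €19; headcount ratio = 0.60000.
After the €3 transfer: below the line — €9, €10, €13, €14, €19; headcount ratio = 0.50000.
Reduction = 0.60000 − 0.50000 = 0.100.

0.100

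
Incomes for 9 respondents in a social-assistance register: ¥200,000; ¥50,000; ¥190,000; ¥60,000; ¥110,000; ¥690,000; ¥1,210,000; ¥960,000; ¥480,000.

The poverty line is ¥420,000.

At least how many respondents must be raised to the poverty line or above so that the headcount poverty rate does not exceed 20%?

5 of the 9 respondents are poor, so H = 5/9 = 0.556.
A headcount ratio of at most 20% allows at most ⌊0.20 × 9⌋ = 1 poor respondents.
So at least 5 − 1 = 4 must be lifted.

4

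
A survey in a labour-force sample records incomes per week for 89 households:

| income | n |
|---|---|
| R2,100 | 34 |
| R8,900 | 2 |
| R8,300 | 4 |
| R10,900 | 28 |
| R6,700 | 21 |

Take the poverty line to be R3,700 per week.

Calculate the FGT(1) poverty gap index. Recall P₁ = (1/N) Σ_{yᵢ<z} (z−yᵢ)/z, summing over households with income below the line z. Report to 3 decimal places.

Incomes under z: 34×R2,100 (q = 34 of N = 89).
Normalized shortfalls: (3700−2100)/3700 = 0.4324 (×34).
Sum of shortfalls = 14.702703; P₁ averages over all N: 14.702703 / 89 = 0.165.

0.165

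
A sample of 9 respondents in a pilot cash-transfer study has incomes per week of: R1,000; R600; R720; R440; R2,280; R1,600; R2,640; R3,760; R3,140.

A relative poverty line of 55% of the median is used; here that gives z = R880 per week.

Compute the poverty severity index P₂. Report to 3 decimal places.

0.043

Incomes under z: R440, R600, R720 (q = 3 of N = 9).
Normalized shortfalls: (880−440)/880 = 0.5000; (880−600)/880 = 0.3182; (880−720)/880 = 0.1818.
Squared: 0.2500; 0.1012; 0.0331.
Sum = 0.384298; P₂ = 0.384298 / 9 = 0.043.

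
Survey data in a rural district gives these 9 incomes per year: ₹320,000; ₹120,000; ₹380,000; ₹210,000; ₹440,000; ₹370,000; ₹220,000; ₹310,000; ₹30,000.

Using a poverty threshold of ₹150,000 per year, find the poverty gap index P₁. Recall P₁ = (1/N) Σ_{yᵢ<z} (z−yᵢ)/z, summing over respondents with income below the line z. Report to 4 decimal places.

0.1111

Below the line: ₹30,000, ₹120,000 (q = 2 of N = 9).
Gap ratios (z−y)/z: (150000−30000)/150000 = 0.8000; (150000−120000)/150000 = 0.2000.
Σ = 1.000000. Dividing by the full population N = 9 gives P₁ = 0.1111.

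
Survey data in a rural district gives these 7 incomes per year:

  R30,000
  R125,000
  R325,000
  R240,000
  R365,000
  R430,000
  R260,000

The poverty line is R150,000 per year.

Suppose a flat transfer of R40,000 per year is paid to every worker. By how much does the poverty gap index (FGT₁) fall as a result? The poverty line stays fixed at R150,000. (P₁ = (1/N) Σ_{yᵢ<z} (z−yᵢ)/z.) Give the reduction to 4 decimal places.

Before: below the line — R30,000, R125,000; poverty gap index (FGT₁) = 0.138095.
After the R40,000 transfer: below the line — R70,000; poverty gap index (FGT₁) = 0.076190.
Reduction = 0.138095 − 0.076190 = 0.0619.

0.0619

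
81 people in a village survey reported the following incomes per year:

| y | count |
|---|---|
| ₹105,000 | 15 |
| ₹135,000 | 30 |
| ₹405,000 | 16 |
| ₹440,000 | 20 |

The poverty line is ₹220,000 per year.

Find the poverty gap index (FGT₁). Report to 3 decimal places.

Below z: 15×₹105,000, 30×₹135,000 (q = 45 of N = 81).
Relative gaps: (220000−105000)/220000 = 0.5227 (×15); (220000−135000)/220000 = 0.3864 (×30).
Sum of shortfalls = 19.431818; P₁ averages over all N: 19.431818 / 81 = 0.240.

0.240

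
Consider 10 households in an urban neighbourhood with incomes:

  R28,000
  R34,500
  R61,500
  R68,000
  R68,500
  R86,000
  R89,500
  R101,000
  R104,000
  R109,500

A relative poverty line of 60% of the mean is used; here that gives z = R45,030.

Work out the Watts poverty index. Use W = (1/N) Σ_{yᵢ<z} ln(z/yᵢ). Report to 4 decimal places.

0.0741

Incomes under z: R28,000, R34,500 (q = 2 of N = 10).
Log shortfalls: ln(45030/28000) = 0.4751; ln(45030/34500) = 0.2664.
W = 0.741494 / 10 = 0.0741.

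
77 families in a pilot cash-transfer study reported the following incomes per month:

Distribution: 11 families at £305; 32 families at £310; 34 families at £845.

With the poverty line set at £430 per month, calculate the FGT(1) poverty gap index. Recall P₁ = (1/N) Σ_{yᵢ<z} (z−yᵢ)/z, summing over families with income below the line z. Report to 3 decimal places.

Poor units: 11×£305, 32×£310 (q = 43 of N = 77).
Shortfall ratios: (430−305)/430 = 0.2907 (×11); (430−310)/430 = 0.2791 (×32).
Σ = 12.127907. Dividing by the full population N = 77 gives P₁ = 0.158.

0.158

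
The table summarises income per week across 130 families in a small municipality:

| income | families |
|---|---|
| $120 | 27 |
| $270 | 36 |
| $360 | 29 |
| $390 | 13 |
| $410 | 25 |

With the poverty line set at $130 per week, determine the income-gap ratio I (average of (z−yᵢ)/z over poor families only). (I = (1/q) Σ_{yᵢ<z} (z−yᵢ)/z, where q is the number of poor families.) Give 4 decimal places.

0.0769

Below the line: 27×$120 (q = 27 of N = 130).
Shortfall ratios (z−y)/z: 0.0769 (×27); sum = 2.076923.
I averages over the q = 27 poor units only: 2.076923 / 27 = 0.0769.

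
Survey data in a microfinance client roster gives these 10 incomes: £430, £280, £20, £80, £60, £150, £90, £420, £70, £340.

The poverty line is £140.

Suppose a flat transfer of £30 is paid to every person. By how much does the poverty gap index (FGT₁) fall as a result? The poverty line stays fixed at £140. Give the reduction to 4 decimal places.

Before: below the line — £20, £60, £70, £80, £90; poverty gap index (FGT₁) = 0.271429.
After the £30 transfer: below the line — £50, £90, £100, £110, £120; poverty gap index (FGT₁) = 0.164286.
Reduction = 0.271429 − 0.164286 = 0.1071.

0.1071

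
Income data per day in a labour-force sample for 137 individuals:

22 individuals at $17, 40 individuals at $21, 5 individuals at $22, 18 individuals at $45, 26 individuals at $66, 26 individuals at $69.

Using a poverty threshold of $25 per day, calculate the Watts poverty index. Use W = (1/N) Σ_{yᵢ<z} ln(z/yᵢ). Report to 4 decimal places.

0.1175

Below z: 22×$17, 40×$21, 5×$22 (q = 67 of N = 137).
Log shortfalls: ln(25/17) = 0.3857 (×22); ln(25/21) = 0.1744 (×40); ln(25/22) = 0.1278 (×5).
W = 16.097877 / 137 = 0.1175.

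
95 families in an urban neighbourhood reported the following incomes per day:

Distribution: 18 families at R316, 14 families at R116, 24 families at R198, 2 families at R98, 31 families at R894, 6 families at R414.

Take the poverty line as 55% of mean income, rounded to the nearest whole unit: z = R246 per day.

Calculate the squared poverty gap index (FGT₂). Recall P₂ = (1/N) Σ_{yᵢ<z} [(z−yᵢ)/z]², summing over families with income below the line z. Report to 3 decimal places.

0.058

Incomes under z: 2×R98, 14×R116, 24×R198 (q = 40 of N = 95).
Gap ratios (z−y)/z: (246−98)/246 = 0.6016 (×2); (246−116)/246 = 0.5285 (×14); (246−198)/246 = 0.1951 (×24).
Squared: 0.3620 (×2); 0.2793 (×14); 0.0381 (×24).
Sum = 5.547359; P₂ = 5.547359 / 95 = 0.058.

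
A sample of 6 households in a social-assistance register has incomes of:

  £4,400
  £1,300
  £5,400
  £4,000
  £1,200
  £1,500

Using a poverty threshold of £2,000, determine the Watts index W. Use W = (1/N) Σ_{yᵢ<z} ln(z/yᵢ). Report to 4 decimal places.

0.2049

Poor units: £1,200, £1,300, £1,500 (q = 3 of N = 6).
Log shortfalls: ln(2000/1200) = 0.5108; ln(2000/1300) = 0.4308; ln(2000/1500) = 0.2877.
W = 1.229291 / 6 = 0.2049.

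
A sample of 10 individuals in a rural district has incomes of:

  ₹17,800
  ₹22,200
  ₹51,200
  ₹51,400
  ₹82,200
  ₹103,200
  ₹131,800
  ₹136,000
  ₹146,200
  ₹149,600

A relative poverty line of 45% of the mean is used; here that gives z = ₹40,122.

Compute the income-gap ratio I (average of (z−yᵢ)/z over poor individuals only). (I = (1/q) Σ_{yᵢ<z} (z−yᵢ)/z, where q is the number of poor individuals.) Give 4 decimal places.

0.5015

Incomes under z: ₹17,800, ₹22,200 (q = 2 of N = 10).
Shortfall ratios (z−y)/z: 0.5564, 0.4467; sum = 1.003041.
I averages over the q = 2 poor units only: 1.003041 / 2 = 0.5015.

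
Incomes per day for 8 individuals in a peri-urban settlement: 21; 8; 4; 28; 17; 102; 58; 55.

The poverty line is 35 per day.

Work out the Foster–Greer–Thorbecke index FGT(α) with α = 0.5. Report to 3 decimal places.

Poor units: 4, 8, 17, 21, 28 (q = 5 of N = 8).
Relative gaps: (35−4)/35 = 0.8857; (35−8)/35 = 0.7714; (35−17)/35 = 0.5143; (35−21)/35 = 0.4000; (35−28)/35 = 0.2000.
Raised to α = 0.5: 0.94112; 0.87831; 0.71714; 0.63246; 0.44721.
Sum = 3.616240; FGT(0.5) = 3.616240 / 8 = 0.452.

0.452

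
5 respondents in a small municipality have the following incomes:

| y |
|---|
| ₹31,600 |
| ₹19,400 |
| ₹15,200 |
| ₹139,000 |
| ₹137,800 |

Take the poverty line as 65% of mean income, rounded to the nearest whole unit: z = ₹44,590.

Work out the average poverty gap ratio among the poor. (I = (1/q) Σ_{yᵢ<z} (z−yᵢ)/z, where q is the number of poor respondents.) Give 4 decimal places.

0.5051

Below z: ₹15,200, ₹19,400, ₹31,600 (q = 3 of N = 5).
Shortfall ratios (z−y)/z: 0.6591, 0.5649, 0.2913; sum = 1.515362.
I averages over the q = 3 poor units only: 1.515362 / 3 = 0.5051.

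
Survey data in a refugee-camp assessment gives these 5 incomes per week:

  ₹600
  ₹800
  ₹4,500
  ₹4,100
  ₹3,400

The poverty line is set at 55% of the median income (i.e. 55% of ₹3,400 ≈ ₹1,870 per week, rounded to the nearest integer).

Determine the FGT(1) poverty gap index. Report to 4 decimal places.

Poor units: ₹600, ₹800 (q = 2 of N = 5).
Relative gaps: (1870−600)/1870 = 0.6791; (1870−800)/1870 = 0.5722.
Sum of shortfalls = 1.251337; P₁ averages over all N: 1.251337 / 5 = 0.2503.

0.2503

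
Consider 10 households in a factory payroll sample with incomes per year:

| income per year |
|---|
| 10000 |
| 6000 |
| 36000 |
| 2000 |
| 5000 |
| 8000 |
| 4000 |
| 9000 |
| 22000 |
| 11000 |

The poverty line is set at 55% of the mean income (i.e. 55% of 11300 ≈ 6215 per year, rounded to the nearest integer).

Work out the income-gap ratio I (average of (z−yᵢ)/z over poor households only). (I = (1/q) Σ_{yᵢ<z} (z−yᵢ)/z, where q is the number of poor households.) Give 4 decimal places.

0.3162

Below the line: 2000, 4000, 5000, 6000 (q = 4 of N = 10).
Shortfall ratios (z−y)/z: 0.6782, 0.3564, 0.1955, 0.0346; sum = 1.264682.
I averages over the q = 4 poor units only: 1.264682 / 4 = 0.3162.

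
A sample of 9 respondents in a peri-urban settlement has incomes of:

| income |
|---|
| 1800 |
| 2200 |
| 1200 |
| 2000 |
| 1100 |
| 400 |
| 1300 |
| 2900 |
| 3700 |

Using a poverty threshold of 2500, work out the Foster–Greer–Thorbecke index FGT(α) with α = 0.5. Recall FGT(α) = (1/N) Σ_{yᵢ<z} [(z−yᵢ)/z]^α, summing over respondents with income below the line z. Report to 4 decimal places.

0.4891

Below the line: 400, 1100, 1200, 1300, 1800, 2000, 2200 (q = 7 of N = 9).
Gap ratios (z−y)/z: (2500−400)/2500 = 0.8400; (2500−1100)/2500 = 0.5600; (2500−1200)/2500 = 0.5200; (2500−1300)/2500 = 0.4800; (2500−1800)/2500 = 0.2800; (2500−2000)/2500 = 0.2000; (2500−2200)/2500 = 0.1200.
Raised to α = 0.5: 0.91652; 0.74833; 0.72111; 0.69282; 0.52915; 0.44721; 0.34641.
Sum = 4.401551; FGT(0.5) = 4.401551 / 9 = 0.4891.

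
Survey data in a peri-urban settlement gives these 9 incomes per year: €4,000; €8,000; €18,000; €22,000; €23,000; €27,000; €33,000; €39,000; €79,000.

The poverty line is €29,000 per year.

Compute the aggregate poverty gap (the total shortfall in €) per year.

€72,000

Poor units: €4,000, €8,000, €18,000, €22,000, €23,000, €27,000 (q = 6 of N = 9).
Individual gaps: 29000−4000 = 25000; 29000−8000 = 21000; 29000−18000 = 11000; 29000−22000 = 7000; 29000−23000 = 6000; 29000−27000 = 2000.
Aggregate gap = €72,000.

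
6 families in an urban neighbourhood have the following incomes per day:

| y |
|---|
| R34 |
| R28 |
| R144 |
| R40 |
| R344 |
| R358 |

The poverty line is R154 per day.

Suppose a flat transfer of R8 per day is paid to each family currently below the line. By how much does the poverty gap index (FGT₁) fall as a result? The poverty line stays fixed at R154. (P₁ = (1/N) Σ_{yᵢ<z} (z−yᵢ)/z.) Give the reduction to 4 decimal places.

0.0346

Before: below the line — R28, R34, R40, R144; poverty gap index (FGT₁) = 0.400433.
After the R8 transfer: below the line — R36, R42, R48, R152; poverty gap index (FGT₁) = 0.365801.
Reduction = 0.400433 − 0.365801 = 0.0346.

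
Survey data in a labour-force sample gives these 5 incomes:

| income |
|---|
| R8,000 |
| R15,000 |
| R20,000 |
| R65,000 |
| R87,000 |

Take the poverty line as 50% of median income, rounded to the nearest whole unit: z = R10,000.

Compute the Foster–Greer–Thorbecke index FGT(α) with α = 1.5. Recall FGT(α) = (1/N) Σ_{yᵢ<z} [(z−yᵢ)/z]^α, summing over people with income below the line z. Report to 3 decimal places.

0.018

Below z: R8,000 (q = 1 of N = 5).
Relative gaps: (10000−8000)/10000 = 0.2000.
Raised to α = 1.5: 0.08944.
Sum = 0.089443; FGT(1.5) = 0.089443 / 5 = 0.018.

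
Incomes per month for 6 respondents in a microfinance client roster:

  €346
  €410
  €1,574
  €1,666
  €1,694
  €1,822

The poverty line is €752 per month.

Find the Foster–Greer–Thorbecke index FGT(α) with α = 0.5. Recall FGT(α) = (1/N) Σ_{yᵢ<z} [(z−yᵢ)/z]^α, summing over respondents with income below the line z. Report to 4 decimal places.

Poor units: €346, €410 (q = 2 of N = 6).
Gap ratios (z−y)/z: (752−346)/752 = 0.5399; (752−410)/752 = 0.4548.
Raised to α = 0.5: 0.73477; 0.67438.
Sum = 1.409154; FGT(0.5) = 1.409154 / 6 = 0.2349.

0.2349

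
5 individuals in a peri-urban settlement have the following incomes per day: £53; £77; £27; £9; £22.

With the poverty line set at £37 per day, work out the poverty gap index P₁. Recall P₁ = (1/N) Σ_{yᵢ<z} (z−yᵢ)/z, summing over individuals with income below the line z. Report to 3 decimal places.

0.286

Incomes under z: £9, £22, £27 (q = 3 of N = 5).
Shortfall ratios: (37−9)/37 = 0.7568; (37−22)/37 = 0.4054; (37−27)/37 = 0.2703.
Sum of shortfalls = 1.432432; P₁ averages over all N: 1.432432 / 5 = 0.286.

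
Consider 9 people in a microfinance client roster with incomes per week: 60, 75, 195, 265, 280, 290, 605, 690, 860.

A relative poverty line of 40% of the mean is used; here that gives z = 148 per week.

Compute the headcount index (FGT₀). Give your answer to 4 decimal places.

2 of the 9 people have income below 148.
H = 2/9 = 0.2222.

0.2222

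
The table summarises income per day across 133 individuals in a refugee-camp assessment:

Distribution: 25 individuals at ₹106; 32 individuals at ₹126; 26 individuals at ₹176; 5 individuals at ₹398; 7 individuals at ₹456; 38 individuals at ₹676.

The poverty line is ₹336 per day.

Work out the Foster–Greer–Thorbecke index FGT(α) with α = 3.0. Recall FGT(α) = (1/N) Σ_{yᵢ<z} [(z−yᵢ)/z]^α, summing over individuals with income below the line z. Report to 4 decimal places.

0.1401

Incomes under z: 25×₹106, 32×₹126, 26×₹176 (q = 83 of N = 133).
Gap ratios (z−y)/z: (336−106)/336 = 0.6845 (×25); (336−126)/336 = 0.6250 (×32); (336−176)/336 = 0.4762 (×26).
Raised to α = 3.0: 0.32075 (×25); 0.24414 (×32); 0.10798 (×26).
Sum = 18.638704; FGT(3.0) = 18.638704 / 133 = 0.1401.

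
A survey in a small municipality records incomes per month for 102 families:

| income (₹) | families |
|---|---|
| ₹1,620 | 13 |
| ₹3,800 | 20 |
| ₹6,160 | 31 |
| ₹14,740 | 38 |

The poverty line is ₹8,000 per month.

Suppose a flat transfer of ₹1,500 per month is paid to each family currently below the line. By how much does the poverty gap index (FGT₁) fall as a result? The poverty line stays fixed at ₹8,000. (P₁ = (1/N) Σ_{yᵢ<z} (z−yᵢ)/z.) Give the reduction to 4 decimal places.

Before: below the line — 13×₹1,620, 20×₹3,800, 31×₹6,160; poverty gap index (FGT₁) = 0.274485.
After the ₹1,500 transfer: below the line — 13×₹3,120, 20×₹5,300, 31×₹7,660; poverty gap index (FGT₁) = 0.156838.
Reduction = 0.274485 − 0.156838 = 0.1176.

0.1176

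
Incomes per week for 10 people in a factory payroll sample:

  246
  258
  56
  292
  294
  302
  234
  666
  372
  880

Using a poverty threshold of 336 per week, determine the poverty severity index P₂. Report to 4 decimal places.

Below the line: 56, 234, 246, 258, 292, 294, 302 (q = 7 of N = 10).
Relative gaps: (336−56)/336 = 0.8333; (336−234)/336 = 0.3036; (336−246)/336 = 0.2679; (336−258)/336 = 0.2321; (336−292)/336 = 0.1310; (336−294)/336 = 0.1250; (336−302)/336 = 0.1012.
Squared: 0.6944; 0.0922; 0.0717; 0.0539; 0.0171; 0.0156; 0.0102.
Sum = 0.955251; P₂ = 0.955251 / 10 = 0.0955.

0.0955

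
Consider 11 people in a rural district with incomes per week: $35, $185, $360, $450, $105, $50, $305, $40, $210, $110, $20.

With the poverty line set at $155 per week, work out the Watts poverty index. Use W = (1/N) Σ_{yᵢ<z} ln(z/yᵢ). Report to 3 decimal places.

Below the line: $20, $35, $40, $50, $105, $110 (q = 6 of N = 11).
Log gaps: ln(155/20) = 2.0477; ln(155/35) = 1.4881; ln(155/40) = 1.3545; ln(155/50) = 1.1314; ln(155/105) = 0.3895; ln(155/110) = 0.3429.
W = 6.754127 / 11 = 0.614.

0.614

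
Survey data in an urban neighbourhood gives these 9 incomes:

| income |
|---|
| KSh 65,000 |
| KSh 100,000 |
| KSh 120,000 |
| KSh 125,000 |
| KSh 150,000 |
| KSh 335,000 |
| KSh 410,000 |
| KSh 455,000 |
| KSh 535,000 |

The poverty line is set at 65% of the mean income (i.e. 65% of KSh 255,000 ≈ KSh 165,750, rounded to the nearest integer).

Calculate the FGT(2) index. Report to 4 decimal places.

Poor units: KSh 65,000, KSh 100,000, KSh 120,000, KSh 125,000, KSh 150,000 (q = 5 of N = 9).
Relative gaps: (165750−65000)/165750 = 0.6078; (165750−100000)/165750 = 0.3967; (165750−120000)/165750 = 0.2760; (165750−125000)/165750 = 0.2459; (165750−150000)/165750 = 0.0950.
Squared: 0.3695; 0.1574; 0.0762; 0.0604; 0.0090.
Sum = 0.672488; P₂ = 0.672488 / 9 = 0.0747.

0.0747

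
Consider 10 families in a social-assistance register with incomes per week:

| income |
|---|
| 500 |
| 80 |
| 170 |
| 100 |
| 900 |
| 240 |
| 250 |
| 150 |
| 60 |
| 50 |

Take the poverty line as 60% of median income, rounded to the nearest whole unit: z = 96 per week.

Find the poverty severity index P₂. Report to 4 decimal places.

0.0398

Poor units: 50, 60, 80 (q = 3 of N = 10).
Gap ratios (z−y)/z: (96−50)/96 = 0.4792; (96−60)/96 = 0.3750; (96−80)/96 = 0.1667.
Squared: 0.2296; 0.1406; 0.0278.
Sum = 0.398003; P₂ = 0.398003 / 10 = 0.0398.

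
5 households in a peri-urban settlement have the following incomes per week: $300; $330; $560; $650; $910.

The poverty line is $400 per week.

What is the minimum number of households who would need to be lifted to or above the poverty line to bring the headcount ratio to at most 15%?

2 of the 5 households are poor, so H = 2/5 = 0.400.
A headcount ratio of at most 15% allows at most ⌊0.15 × 5⌋ = 0 poor households.
So at least 2 − 0 = 2 must be lifted.

2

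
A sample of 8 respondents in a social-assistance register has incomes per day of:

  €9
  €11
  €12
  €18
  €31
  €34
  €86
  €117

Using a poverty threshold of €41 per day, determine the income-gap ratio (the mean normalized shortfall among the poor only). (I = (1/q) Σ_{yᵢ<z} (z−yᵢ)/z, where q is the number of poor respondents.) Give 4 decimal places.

0.5325

Below z: €9, €11, €12, €18, €31, €34 (q = 6 of N = 8).
Shortfall ratios (z−y)/z: 0.7805, 0.7317, 0.7073, 0.5610, 0.2439, 0.1707; sum = 3.195122.
I averages over the q = 6 poor units only: 3.195122 / 6 = 0.5325.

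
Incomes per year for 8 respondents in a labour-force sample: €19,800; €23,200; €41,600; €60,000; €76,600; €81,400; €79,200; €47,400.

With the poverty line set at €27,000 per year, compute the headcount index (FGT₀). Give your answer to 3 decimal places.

2 of the 8 respondents have income below €27,000.
H = 2/8 = 0.250.

0.250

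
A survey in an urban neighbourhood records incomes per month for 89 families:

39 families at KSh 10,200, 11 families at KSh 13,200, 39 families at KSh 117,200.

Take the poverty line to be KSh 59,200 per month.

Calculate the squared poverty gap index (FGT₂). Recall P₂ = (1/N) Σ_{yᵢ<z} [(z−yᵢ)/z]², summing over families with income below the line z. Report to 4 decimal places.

Incomes under z: 39×KSh 10,200, 11×KSh 13,200 (q = 50 of N = 89).
Shortfall ratios: (59200−10200)/59200 = 0.8277 (×39); (59200−13200)/59200 = 0.7770 (×11).
Squared: 0.6851 (×39); 0.6038 (×11).
Sum = 33.360060; P₂ = 33.360060 / 89 = 0.3748.

0.3748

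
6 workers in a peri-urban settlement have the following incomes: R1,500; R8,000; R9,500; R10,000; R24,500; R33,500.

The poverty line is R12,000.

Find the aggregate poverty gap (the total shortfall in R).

R19,000

Below z: R1,500, R8,000, R9,500, R10,000 (q = 4 of N = 6).
Individual gaps: 12000−1500 = 10500; 12000−8000 = 4000; 12000−9500 = 2500; 12000−10000 = 2000.
Aggregate gap = R19,000.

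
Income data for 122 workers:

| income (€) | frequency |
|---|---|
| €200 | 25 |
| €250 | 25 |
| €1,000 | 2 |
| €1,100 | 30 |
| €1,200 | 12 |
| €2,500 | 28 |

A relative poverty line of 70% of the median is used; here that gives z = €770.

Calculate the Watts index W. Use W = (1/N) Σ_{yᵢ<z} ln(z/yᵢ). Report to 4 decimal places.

Poor units: 25×€200, 25×€250 (q = 50 of N = 122).
Log shortfalls: ln(770/200) = 1.3481 (×25); ln(770/250) = 1.1249 (×25).
W = 61.825069 / 122 = 0.5068.

0.5068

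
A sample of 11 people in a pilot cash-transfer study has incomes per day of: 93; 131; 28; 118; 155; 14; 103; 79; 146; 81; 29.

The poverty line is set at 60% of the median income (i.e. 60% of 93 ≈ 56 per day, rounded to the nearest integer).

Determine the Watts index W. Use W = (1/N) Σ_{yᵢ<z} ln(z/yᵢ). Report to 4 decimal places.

Below z: 14, 28, 29 (q = 3 of N = 11).
Log gaps: ln(56/14) = 1.3863; ln(56/28) = 0.6931; ln(56/29) = 0.6581.
W = 2.737497 / 11 = 0.2489.

0.2489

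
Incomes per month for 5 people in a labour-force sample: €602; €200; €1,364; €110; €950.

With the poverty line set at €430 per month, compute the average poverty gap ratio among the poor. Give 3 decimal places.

Incomes under z: €110, €200 (q = 2 of N = 5).
Shortfall ratios (z−y)/z: 0.7442, 0.5349; sum = 1.279070.
I averages over the q = 2 poor units only: 1.279070 / 2 = 0.640.

0.640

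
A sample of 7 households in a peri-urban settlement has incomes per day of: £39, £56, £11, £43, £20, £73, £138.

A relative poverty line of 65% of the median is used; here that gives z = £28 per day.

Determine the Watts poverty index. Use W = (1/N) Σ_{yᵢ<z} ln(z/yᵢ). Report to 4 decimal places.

0.1815

Below the line: £11, £20 (q = 2 of N = 7).
Log gaps: ln(28/11) = 0.9343; ln(28/20) = 0.3365.
W = 1.270781 / 7 = 0.1815.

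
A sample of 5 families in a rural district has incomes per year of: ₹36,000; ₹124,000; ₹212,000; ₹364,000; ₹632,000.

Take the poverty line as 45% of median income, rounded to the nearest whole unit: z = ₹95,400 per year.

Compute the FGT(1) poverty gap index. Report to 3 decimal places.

0.125

Below z: ₹36,000 (q = 1 of N = 5).
Shortfall ratios: (95400−36000)/95400 = 0.6226.
Sum of shortfalls = 0.622642; P₁ averages over all N: 0.622642 / 5 = 0.125.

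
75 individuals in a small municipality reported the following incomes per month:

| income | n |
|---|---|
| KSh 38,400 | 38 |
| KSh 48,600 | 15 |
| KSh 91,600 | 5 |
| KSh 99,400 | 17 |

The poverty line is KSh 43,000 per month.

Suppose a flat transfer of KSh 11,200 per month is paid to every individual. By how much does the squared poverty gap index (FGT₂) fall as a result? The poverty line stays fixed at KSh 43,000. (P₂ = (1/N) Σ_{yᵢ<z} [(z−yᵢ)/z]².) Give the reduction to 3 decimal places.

Before: below the line — 38×KSh 38,400; squared poverty gap index (FGT₂) = 0.00580.
After the KSh 11,200 transfer: below the line — none; squared poverty gap index (FGT₂) = 0.00000.
Reduction = 0.00580 − 0.00000 = 0.006.

0.006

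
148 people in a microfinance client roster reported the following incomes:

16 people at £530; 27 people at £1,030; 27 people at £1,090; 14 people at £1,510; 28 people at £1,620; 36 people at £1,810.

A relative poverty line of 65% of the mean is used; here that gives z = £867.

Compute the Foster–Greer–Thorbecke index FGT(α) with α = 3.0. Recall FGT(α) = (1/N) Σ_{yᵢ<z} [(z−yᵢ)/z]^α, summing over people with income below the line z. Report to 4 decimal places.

Below the line: 16×£530 (q = 16 of N = 148).
Relative gaps: (867−530)/867 = 0.3887 (×16).
Raised to α = 3.0: 0.05873 (×16).
Sum = 0.939620; FGT(3.0) = 0.939620 / 148 = 0.0063.

0.0063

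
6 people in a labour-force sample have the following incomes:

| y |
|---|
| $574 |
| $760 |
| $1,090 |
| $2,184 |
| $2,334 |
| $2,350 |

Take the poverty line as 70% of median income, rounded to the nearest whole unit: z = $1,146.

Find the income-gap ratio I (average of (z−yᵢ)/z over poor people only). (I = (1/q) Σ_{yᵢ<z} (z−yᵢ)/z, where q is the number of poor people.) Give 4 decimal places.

0.2949

Poor units: $574, $760, $1,090 (q = 3 of N = 6).
Shortfall ratios (z−y)/z: 0.4991, 0.3368, 0.0489; sum = 0.884817.
The income-gap ratio divides by q (the poor only): 0.884817 / 3 = 0.2949.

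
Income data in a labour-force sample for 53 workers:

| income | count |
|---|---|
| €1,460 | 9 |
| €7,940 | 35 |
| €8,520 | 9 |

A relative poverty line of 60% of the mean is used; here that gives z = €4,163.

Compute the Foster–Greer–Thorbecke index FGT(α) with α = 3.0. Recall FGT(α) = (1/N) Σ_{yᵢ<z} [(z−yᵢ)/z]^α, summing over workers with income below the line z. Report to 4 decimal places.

Incomes under z: 9×€1,460 (q = 9 of N = 53).
Shortfall ratios: (4163−1460)/4163 = 0.6493 (×9).
Raised to α = 3.0: 0.27373 (×9).
Sum = 2.463550; FGT(3.0) = 2.463550 / 53 = 0.0465.

0.0465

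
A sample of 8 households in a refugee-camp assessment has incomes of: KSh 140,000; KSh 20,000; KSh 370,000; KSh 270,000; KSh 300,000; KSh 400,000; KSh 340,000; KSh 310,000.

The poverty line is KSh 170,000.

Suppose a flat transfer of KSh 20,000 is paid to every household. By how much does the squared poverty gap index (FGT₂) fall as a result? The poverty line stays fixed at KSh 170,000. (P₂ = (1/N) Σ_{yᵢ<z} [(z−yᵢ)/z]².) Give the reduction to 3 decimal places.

Before: below the line — KSh 20,000, KSh 140,000; squared poverty gap index (FGT₂) = 0.10121.
After the KSh 20,000 transfer: below the line — KSh 40,000, KSh 160,000; squared poverty gap index (FGT₂) = 0.07353.
Reduction = 0.10121 − 0.07353 = 0.028.

0.028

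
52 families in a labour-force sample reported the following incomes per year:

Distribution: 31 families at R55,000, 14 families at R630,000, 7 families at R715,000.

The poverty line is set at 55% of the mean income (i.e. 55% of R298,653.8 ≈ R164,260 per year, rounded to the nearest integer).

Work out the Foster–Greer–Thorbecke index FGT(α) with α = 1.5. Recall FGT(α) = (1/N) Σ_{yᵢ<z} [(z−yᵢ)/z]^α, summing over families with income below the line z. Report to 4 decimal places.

Below z: 31×R55,000 (q = 31 of N = 52).
Normalized shortfalls: (164260−55000)/164260 = 0.6652 (×31).
Raised to α = 1.5: 0.54249 (×31).
Sum = 16.817280; FGT(1.5) = 16.817280 / 52 = 0.3234.

0.3234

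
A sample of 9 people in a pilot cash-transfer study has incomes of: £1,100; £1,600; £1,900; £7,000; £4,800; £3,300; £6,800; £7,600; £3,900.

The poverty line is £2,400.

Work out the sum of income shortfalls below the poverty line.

£2,600

Incomes under z: £1,100, £1,600, £1,900 (q = 3 of N = 9).
Individual gaps: 2400−1100 = 1300; 2400−1600 = 800; 2400−1900 = 500.
Aggregate gap = £2,600.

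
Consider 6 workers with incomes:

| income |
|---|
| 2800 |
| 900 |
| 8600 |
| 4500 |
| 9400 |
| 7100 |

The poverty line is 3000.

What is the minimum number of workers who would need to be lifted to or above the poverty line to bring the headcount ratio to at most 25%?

1

Currently q = 2 of N = 6 are below the line (H = 0.333).
A headcount ratio of at most 25% allows at most ⌊0.25 × 6⌋ = 1 poor workers.
So at least 2 − 1 = 1 must be lifted.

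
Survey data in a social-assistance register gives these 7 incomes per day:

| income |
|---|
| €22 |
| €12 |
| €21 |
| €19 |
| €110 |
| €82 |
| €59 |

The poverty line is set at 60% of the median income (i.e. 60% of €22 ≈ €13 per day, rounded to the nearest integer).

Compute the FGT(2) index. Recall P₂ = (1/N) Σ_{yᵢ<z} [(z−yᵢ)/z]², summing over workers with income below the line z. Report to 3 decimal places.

0.001

Incomes under z: €12 (q = 1 of N = 7).
Gap ratios (z−y)/z: (13−12)/13 = 0.0769.
Squared: 0.0059.
Sum = 0.005917; P₂ = 0.005917 / 7 = 0.001.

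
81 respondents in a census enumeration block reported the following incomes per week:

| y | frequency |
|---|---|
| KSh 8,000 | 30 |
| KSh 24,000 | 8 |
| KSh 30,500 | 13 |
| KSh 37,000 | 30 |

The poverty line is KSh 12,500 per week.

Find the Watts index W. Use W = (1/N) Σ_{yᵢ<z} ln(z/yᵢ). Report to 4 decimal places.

Poor units: 30×KSh 8,000 (q = 30 of N = 81).
Log shortfalls: ln(12500/8000) = 0.4463 (×30).
W = 13.388613 / 81 = 0.1653.

0.1653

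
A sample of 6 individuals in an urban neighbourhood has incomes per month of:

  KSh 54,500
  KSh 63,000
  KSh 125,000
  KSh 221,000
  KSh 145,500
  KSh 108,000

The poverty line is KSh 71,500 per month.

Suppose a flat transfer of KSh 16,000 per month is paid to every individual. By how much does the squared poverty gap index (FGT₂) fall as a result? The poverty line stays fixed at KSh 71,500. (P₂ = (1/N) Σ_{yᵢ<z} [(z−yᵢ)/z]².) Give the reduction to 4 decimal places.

Before: below the line — KSh 54,500, KSh 63,000; squared poverty gap index (FGT₂) = 0.011777.
After the KSh 16,000 transfer: below the line — KSh 70,500; squared poverty gap index (FGT₂) = 0.000033.
Reduction = 0.011777 − 0.000033 = 0.0117.

0.0117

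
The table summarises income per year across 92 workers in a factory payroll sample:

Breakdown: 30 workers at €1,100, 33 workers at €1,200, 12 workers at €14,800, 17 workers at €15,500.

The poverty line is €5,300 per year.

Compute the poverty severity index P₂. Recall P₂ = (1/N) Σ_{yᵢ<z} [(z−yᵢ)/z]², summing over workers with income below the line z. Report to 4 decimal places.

Below z: 30×€1,100, 33×€1,200 (q = 63 of N = 92).
Relative gaps: (5300−1100)/5300 = 0.7925 (×30); (5300−1200)/5300 = 0.7736 (×33).
Squared: 0.6280 (×30); 0.5984 (×33).
Sum = 38.587754; P₂ = 38.587754 / 92 = 0.4194.

0.4194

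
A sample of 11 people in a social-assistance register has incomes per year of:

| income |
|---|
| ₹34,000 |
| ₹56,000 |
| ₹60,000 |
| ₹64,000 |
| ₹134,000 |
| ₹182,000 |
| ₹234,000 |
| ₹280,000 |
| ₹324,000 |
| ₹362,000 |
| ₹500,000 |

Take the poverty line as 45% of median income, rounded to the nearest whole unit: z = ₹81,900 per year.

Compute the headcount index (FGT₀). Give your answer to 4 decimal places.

0.3636

4 of the 11 people have income below ₹81,900.
H = 4/11 = 0.3636.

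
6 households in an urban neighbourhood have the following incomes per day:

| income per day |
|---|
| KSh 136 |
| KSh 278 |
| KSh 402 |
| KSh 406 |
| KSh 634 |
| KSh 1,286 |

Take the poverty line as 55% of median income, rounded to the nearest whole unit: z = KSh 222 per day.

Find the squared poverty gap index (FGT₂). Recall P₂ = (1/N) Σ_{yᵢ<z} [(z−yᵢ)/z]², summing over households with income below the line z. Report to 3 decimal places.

0.025

Below the line: KSh 136 (q = 1 of N = 6).
Shortfall ratios: (222−136)/222 = 0.3874.
Squared: 0.1501.
Sum = 0.150069; P₂ = 0.150069 / 6 = 0.025.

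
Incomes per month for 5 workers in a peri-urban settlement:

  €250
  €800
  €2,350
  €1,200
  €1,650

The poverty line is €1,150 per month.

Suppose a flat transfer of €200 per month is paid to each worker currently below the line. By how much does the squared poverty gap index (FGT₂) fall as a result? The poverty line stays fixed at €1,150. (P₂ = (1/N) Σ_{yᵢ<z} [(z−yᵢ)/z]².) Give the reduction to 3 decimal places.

0.064

Before: below the line — €250, €800; squared poverty gap index (FGT₂) = 0.14102.
After the €200 transfer: below the line — €450, €1,000; squared poverty gap index (FGT₂) = 0.07750.
Reduction = 0.14102 − 0.07750 = 0.064.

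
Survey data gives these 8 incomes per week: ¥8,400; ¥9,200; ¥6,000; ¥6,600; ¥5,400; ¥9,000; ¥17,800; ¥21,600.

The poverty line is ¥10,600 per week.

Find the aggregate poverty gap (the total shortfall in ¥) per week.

Poor units: ¥5,400, ¥6,000, ¥6,600, ¥8,400, ¥9,000, ¥9,200 (q = 6 of N = 8).
Individual gaps: 10600−5400 = 5200; 10600−6000 = 4600; 10600−6600 = 4000; 10600−8400 = 2200; 10600−9000 = 1600; 10600−9200 = 1400.
Aggregate gap = ¥19,000.

¥19,000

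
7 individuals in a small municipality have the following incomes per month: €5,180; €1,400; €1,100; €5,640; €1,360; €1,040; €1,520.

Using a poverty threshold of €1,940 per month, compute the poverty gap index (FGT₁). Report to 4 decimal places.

Below z: €1,040, €1,100, €1,360, €1,400, €1,520 (q = 5 of N = 7).
Normalized shortfalls: (1940−1040)/1940 = 0.4639; (1940−1100)/1940 = 0.4330; (1940−1360)/1940 = 0.2990; (1940−1400)/1940 = 0.2784; (1940−1520)/1940 = 0.2165.
Sum of shortfalls = 1.690722; P₁ averages over all N: 1.690722 / 7 = 0.2415.

0.2415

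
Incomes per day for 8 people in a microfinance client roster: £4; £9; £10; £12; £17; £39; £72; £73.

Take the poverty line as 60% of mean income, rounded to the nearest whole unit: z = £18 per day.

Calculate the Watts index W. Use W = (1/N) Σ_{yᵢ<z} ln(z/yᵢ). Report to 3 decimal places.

Below the line: £4, £9, £10, £12, £17 (q = 5 of N = 8).
ln(z/y) terms: ln(18/4) = 1.5041; ln(18/9) = 0.6931; ln(18/10) = 0.5878; ln(18/12) = 0.4055; ln(18/17) = 0.0572.
W = 3.247635 / 8 = 0.406.

0.406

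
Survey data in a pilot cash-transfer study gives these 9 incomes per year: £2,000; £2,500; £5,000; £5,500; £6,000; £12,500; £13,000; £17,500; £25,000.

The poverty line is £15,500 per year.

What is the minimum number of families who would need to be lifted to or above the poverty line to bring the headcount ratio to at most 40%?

4

7 of the 9 families are poor, so H = 7/9 = 0.778.
A headcount ratio of at most 40% allows at most ⌊0.40 × 9⌋ = 3 poor families.
So at least 7 − 3 = 4 must be lifted.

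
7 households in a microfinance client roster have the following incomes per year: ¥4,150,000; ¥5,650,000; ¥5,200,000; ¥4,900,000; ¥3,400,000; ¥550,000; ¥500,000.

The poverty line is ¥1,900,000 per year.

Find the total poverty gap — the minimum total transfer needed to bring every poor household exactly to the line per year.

¥2,750,000

Incomes under z: ¥500,000, ¥550,000 (q = 2 of N = 7).
Individual gaps: 1900000−500000 = 1400000; 1900000−550000 = 1350000.
Aggregate gap = ¥2,750,000.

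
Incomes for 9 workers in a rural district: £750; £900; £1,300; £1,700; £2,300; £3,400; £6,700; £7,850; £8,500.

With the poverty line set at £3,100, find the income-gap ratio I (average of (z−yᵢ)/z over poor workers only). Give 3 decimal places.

0.552

Below z: £750, £900, £1,300, £1,700, £2,300 (q = 5 of N = 9).
Relative gaps: 0.7581, 0.7097, 0.5806, 0.4516, 0.2581; sum = 2.758065.
The income-gap ratio divides by q (the poor only): 2.758065 / 5 = 0.552.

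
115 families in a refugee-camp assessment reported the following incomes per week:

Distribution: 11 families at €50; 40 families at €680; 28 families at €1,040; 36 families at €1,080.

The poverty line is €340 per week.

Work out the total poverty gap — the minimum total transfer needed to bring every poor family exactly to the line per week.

€3,190

Below z: 11×€50 (q = 11 of N = 115).
Individual gaps: 11×(340−50) = 3190.
Aggregate gap = €3,190.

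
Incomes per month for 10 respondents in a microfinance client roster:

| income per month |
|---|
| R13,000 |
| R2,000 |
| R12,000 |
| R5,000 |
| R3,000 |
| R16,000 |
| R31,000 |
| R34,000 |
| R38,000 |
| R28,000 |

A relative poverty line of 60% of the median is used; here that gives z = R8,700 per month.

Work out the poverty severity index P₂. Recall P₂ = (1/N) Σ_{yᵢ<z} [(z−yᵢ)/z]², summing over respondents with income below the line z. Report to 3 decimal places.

Poor units: R2,000, R3,000, R5,000 (q = 3 of N = 10).
Relative gaps: (8700−2000)/8700 = 0.7701; (8700−3000)/8700 = 0.6552; (8700−5000)/8700 = 0.4253.
Squared: 0.5931; 0.4293; 0.1809.
Sum = 1.203197; P₂ = 1.203197 / 10 = 0.120.

0.120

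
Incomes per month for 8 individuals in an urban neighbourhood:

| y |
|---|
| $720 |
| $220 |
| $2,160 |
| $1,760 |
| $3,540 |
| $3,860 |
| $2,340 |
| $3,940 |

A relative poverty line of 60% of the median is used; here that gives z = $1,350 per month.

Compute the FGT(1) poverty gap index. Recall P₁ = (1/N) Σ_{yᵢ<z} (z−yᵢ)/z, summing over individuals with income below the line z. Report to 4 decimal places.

Poor units: $220, $720 (q = 2 of N = 8).
Normalized shortfalls: (1350−220)/1350 = 0.8370; (1350−720)/1350 = 0.4667.
Σ = 1.303704. Dividing by the full population N = 8 gives P₁ = 0.1630.

0.1630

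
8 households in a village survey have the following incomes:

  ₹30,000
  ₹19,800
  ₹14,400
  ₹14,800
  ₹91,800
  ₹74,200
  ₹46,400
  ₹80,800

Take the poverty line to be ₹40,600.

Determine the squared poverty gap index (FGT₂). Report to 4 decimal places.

Below z: ₹14,400, ₹14,800, ₹19,800, ₹30,000 (q = 4 of N = 8).
Relative gaps: (40600−14400)/40600 = 0.6453; (40600−14800)/40600 = 0.6355; (40600−19800)/40600 = 0.5123; (40600−30000)/40600 = 0.2611.
Squared: 0.4164; 0.4038; 0.2625; 0.0682.
Sum = 1.150889; P₂ = 1.150889 / 8 = 0.1439.

0.1439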